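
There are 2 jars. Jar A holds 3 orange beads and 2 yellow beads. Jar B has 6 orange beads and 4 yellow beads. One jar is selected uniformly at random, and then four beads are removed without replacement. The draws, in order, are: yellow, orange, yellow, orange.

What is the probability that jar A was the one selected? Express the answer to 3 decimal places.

For each hypothesis, P(data | H) works out to: P(data | jar A) = (2/5)(3/4)(1/3)(2/2) = 1/10; P(data | jar B) = (4/10)(6/9)(3/8)(5/7) = 1/14.
Weighting by the prior gives 1/2 · 1/10 = 1/20, 1/2 · 1/14 = 1/28; summing to 3/35.
Therefore the posterior P(jar A | data) = (1/20) / (3/35) = 7/12.

0.583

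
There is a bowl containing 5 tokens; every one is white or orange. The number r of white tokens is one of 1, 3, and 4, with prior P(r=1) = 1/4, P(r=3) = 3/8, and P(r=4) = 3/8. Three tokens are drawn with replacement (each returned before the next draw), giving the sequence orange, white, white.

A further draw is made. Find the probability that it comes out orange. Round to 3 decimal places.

Under each hypothesis, the probability of the observed sequence is: P(data | r = 1) = (4/5)(1/5)(1/5) = 4/125; P(data | r = 3) = (2/5)(3/5)(3/5) = 18/125; P(data | r = 4) = (1/5)(4/5)(4/5) = 16/125.
Weighting by the prior gives 1/4 · 4/125 = 1/125, 3/8 · 18/125 = 27/500, 3/8 · 16/125 = 6/125; summing to 11/100.
Dividing through by the total gives posterior P(r = 1 | data) = 4/55, P(r = 3 | data) = 27/55, P(r = 4 | data) = 24/55.
So P(orange next | data) = Σ P(orange next | H) P(H | data) = (4/5)(4/55) + (2/5)(27/55) + (1/5)(24/55) = 94/275.

0.342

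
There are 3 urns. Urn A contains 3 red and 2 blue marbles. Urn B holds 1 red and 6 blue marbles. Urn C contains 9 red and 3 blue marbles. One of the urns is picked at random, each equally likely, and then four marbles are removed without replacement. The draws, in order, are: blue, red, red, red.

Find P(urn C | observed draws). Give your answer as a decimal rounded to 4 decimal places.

0.5600

The likelihood of the observed sequence under each hypothesis: P(data | urn A) = (2/5)(3/4)(2/3)(1/2) = 1/10; P(data | urn B) = (6/7)(1/6)(0/5) = 0; P(data | urn C) = (3/12)(9/11)(8/10)(7/9) = 7/55.
Multiplying each by its prior: 1/3 · 1/10 = 1/30, 1/3 · 0 = 0, 1/3 · 7/55 = 7/165; these sum to 5/66.
Hence P(urn C | data) = (7/165) / (5/66) = 14/25.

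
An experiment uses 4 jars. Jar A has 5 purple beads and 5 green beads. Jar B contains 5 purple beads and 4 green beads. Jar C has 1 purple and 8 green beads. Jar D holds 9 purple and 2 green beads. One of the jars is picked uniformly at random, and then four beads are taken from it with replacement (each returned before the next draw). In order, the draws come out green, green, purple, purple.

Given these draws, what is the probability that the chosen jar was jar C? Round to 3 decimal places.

The likelihood of the observed sequence under each hypothesis: P(data | jar A) = (5/10)(5/10)(5/10)(5/10) = 0.0625; P(data | jar B) = (4/9)(4/9)(5/9)(5/9) = 0.060966; P(data | jar C) = (8/9)(8/9)(1/9)(1/9) = 0.0097546; P(data | jar D) = (2/11)(2/11)(9/11)(9/11) = 0.02213.
The prior-weighted likelihoods are 1/4 · 0.0625 = 0.015625, 1/4 · 0.060966 = 0.015242, 1/4 · 0.0097546 = 0.0024387, 1/4 · 0.02213 = 0.0055324; summing to 0.038838.
By Bayes' rule, P(jar C | data) = (0.0024387) / (0.038838) = 0.062791.

0.063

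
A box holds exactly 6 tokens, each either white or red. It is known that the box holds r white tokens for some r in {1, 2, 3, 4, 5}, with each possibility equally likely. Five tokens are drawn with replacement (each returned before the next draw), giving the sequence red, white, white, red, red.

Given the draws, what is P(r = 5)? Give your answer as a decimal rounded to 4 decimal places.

For each hypothesis, P(data | H) works out to: P(data | r = 1) = (5/6)(1/6)(1/6)(5/6)(5/6) = 0.016075; P(data | r = 2) = (4/6)(2/6)(2/6)(4/6)(4/6) = 0.032922; P(data | r = 3) = (3/6)(3/6)(3/6)(3/6)(3/6) = 0.03125; P(data | r = 4) = (2/6)(4/6)(4/6)(2/6)(2/6) = 0.016461; P(data | r = 5) = (1/6)(5/6)(5/6)(1/6)(1/6) = 0.003215.
The prior-weighted likelihoods are 1/5 · 0.016075 = 0.003215, 1/5 · 0.032922 = 0.0065844, 1/5 · 0.03125 = 0.00625, 1/5 · 0.016461 = 0.0032922, 1/5 · 0.003215 = 0.000643; these sum to 0.019985.
So P(r = 5 | data) = (0.000643) / (0.019985) = 0.032175.

0.0322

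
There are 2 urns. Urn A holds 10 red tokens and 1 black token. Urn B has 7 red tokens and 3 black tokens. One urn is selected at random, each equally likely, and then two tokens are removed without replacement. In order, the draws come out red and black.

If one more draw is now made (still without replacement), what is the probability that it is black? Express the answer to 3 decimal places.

0.180

Compute the likelihood of the observed sequence for each case: P(data | urn A) = (10/11)(1/10) = 1/11; P(data | urn B) = (7/10)(3/9) = 7/30.
Multiplying each by its prior: 1/2 · 1/11 = 1/22, 1/2 · 7/30 = 7/60; with total 107/660.
Normalising, the posterior is P(urn A | data) = 30/107, P(urn B | data) = 77/107.
So P(black next | data) = Σ P(black next | H) P(H | data) = (0)(30/107) + (1/4)(77/107) = 77/428.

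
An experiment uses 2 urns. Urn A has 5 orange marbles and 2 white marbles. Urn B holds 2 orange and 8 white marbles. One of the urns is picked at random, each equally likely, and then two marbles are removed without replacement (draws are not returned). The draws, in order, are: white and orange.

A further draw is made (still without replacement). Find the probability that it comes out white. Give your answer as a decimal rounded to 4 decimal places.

For each hypothesis, P(data | H) works out to: P(data | urn A) = (2/7)(5/6) = 5/21; P(data | urn B) = (8/10)(2/9) = 8/45.
Multiplying each by its prior: 1/2 · 5/21 = 5/42, 1/2 · 8/45 = 4/45; with total 131/630.
Normalising, the posterior is P(urn A | data) = 75/131, P(urn B | data) = 56/131.
The predictive probability is P(white next | data) = (1/5)(75/131) + (7/8)(56/131) = 64/131.

0.4885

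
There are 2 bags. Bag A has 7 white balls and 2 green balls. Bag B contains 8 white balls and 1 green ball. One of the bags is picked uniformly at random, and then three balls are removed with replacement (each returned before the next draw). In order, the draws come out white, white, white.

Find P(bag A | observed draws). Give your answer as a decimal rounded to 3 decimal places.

Compute the likelihood of the observed sequence for each case: P(data | bag A) = (7/9)(7/9)(7/9) = 0.47051; P(data | bag B) = (8/9)(8/9)(8/9) = 0.70233.
The prior-weighted likelihoods are 1/2 · 0.47051 = 0.23525, 1/2 · 0.70233 = 0.35117; summing to 0.58642.
By Bayes' rule, P(bag A | data) = (0.23525) / (0.58642) = 0.40117.

0.401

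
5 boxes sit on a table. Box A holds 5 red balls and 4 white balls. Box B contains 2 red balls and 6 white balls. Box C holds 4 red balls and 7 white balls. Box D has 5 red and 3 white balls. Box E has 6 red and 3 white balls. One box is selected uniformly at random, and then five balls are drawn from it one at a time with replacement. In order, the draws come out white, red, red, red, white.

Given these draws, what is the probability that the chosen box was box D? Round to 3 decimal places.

0.265

The likelihood of the observed sequence under each hypothesis: P(data | box A) = (4/9)(5/9)(5/9)(5/9)(4/9) = 0.03387; P(data | box B) = (6/8)(2/8)(2/8)(2/8)(6/8) = 0.0087891; P(data | box C) = (7/11)(4/11)(4/11)(4/11)(7/11) = 0.019472; P(data | box D) = (3/8)(5/8)(5/8)(5/8)(3/8) = 0.034332; P(data | box E) = (3/9)(6/9)(6/9)(6/9)(3/9) = 0.032922.
Weighting by the prior gives 1/5 · 0.03387 = 0.006774, 1/5 · 0.0087891 = 0.0017578, 1/5 · 0.019472 = 0.0038944, 1/5 · 0.034332 = 0.0068665, 1/5 · 0.032922 = 0.0065844; summing to 0.025877.
So P(box D | data) = (0.0068665) / (0.025877) = 0.26535.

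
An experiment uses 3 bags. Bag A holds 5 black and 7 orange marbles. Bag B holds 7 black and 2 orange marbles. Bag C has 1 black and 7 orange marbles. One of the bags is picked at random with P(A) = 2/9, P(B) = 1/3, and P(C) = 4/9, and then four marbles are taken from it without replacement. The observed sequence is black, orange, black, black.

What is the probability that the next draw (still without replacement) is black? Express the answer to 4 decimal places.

0.7202

The likelihood of the observed sequence under each hypothesis: P(data | bag A) = (5/12)(7/11)(4/10)(3/9) = 0.035354; P(data | bag B) = (7/9)(2/8)(6/7)(5/6) = 0.13889; P(data | bag C) = (1/8)(7/7)(0/6) = 0.
The prior-weighted likelihoods are 2/9 · 0.035354 = 0.0078563, 1/3 · 0.13889 = 0.046296, 4/9 · 0 = 0; these sum to 0.054153.
Normalising, the posterior is P(bag A | data) = 0.14508, P(bag B | data) = 0.85492, P(bag C | data) = 0.
So P(black next | data) = Σ P(black next | H) P(H | data) = (1/4)(0.14508) + (4/5)(0.85492) = 0.72021.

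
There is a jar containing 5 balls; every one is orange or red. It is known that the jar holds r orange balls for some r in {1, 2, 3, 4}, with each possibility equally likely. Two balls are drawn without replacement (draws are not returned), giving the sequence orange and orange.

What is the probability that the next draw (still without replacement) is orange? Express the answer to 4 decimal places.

The likelihood of the observed sequence under each hypothesis: P(data | r = 1) = (1/5)(0/4) = 0; P(data | r = 2) = (2/5)(1/4) = 1/10; P(data | r = 3) = (3/5)(2/4) = 3/10; P(data | r = 4) = (4/5)(3/4) = 3/5.
Weighting by the prior gives 1/4 · 0 = 0, 1/4 · 1/10 = 1/40, 1/4 · 3/10 = 3/40, 1/4 · 3/5 = 3/20; summing to 1/4.
Dividing through by the total gives posterior P(r = 1 | data) = 0, P(r = 2 | data) = 1/10, P(r = 3 | data) = 3/10, P(r = 4 | data) = 3/5.
The predictive probability is P(orange next | data) = (0)(1/10) + (1/3)(3/10) + (2/3)(3/5) = 1/2.

0.5000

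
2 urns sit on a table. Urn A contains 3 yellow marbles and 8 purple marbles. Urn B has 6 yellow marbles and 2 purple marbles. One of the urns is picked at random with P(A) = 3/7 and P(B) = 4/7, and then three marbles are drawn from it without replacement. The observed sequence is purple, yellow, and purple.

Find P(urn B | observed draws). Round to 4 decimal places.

Under each hypothesis, the probability of the observed sequence is: P(data | urn A) = (8/11)(3/10)(7/9) = 0.1697; P(data | urn B) = (2/8)(6/7)(1/6) = 0.035714.
Weighting by the prior gives 3/7 · 0.1697 = 0.072727, 4/7 · 0.035714 = 0.020408; with total 0.093135.
Hence P(urn B | data) = (0.020408) / (0.093135) = 0.21912.

0.2191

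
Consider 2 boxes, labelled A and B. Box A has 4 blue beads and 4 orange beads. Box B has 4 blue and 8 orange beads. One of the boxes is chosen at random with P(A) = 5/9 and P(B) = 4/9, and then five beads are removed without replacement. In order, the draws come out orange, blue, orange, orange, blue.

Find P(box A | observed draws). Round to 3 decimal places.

0.558

Compute the likelihood of the observed sequence for each case: P(data | box A) = (4/8)(4/7)(3/6)(2/5)(3/4) = 0.042857; P(data | box B) = (8/12)(4/11)(7/10)(6/9)(3/8) = 0.042424.
Multiplying each by its prior: 5/9 · 0.042857 = 0.02381, 4/9 · 0.042424 = 0.018855; summing to 0.042665.
Therefore the posterior P(box A | data) = (0.02381) / (0.042665) = 0.55806.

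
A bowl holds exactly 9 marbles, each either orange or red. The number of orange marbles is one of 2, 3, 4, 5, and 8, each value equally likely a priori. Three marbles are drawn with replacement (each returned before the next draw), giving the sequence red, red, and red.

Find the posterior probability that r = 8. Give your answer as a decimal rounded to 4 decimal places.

Compute the likelihood of the observed sequence for each case: P(data | r = 2) = (7/9)(7/9)(7/9) = 0.47051; P(data | r = 3) = (6/9)(6/9)(6/9) = 0.2963; P(data | r = 4) = (5/9)(5/9)(5/9) = 0.17147; P(data | r = 5) = (4/9)(4/9)(4/9) = 0.087791; P(data | r = 8) = (1/9)(1/9)(1/9) = 0.0013717.
Multiplying each by its prior: 1/5 · 0.47051 = 0.094102, 1/5 · 0.2963 = 0.059259, 1/5 · 0.17147 = 0.034294, 1/5 · 0.087791 = 0.017558, 1/5 · 0.0013717 = 0.00027435; with total 0.20549.
By Bayes' rule, P(r = 8 | data) = (0.00027435) / (0.20549) = 0.0013351.

0.0013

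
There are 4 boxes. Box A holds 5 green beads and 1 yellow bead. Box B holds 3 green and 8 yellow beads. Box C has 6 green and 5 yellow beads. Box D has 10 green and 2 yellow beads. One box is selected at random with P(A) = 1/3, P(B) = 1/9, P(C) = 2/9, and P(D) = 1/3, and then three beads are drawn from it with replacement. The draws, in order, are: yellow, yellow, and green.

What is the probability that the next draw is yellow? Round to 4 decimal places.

Under each hypothesis, the probability of the observed sequence is: P(data | box A) = (1/6)(1/6)(5/6) = 0.023148; P(data | box B) = (8/11)(8/11)(3/11) = 0.14425; P(data | box C) = (5/11)(5/11)(6/11) = 0.1127; P(data | box D) = (2/12)(2/12)(10/12) = 0.023148.
Weighting by the prior gives 1/3 · 0.023148 = 0.007716, 1/9 · 0.14425 = 0.016028, 2/9 · 0.1127 = 0.025044, 1/3 · 0.023148 = 0.007716; these sum to 0.056504.
Normalising, the posterior is P(box A | data) = 0.13656, P(box B | data) = 0.28366, P(box C | data) = 0.44322, P(box D | data) = 0.13656.
Averaging over the posterior, P(yellow next | data) = (1/6)(0.13656) + (8/11)(0.28366) + (5/11)(0.44322) + (1/6)(0.13656) = 0.45328.

0.4533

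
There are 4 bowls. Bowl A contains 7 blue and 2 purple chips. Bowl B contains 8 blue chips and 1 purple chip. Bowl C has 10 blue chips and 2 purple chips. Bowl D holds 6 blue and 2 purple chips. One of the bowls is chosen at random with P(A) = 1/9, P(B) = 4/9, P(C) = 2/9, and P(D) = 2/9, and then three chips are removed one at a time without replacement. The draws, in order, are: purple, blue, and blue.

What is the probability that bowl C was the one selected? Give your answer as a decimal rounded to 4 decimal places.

0.2198

The likelihood of the observed sequence under each hypothesis: P(data | bowl A) = (2/9)(7/8)(6/7) = 0.16667; P(data | bowl B) = (1/9)(8/8)(7/7) = 0.11111; P(data | bowl C) = (2/12)(10/11)(9/10) = 0.13636; P(data | bowl D) = (2/8)(6/7)(5/6) = 0.17857.
Multiplying each by its prior: 1/9 · 0.16667 = 0.018519, 4/9 · 0.11111 = 0.049383, 2/9 · 0.13636 = 0.030303, 2/9 · 0.17857 = 0.039683; summing to 0.13789.
So P(bowl C | data) = (0.030303) / (0.13789) = 0.21977.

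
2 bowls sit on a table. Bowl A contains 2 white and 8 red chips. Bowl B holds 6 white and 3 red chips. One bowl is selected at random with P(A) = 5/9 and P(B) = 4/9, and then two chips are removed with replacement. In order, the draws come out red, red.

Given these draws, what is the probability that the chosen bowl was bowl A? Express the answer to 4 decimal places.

The likelihood of the observed sequence under each hypothesis: P(data | bowl A) = (8/10)(8/10) = 16/25; P(data | bowl B) = (3/9)(3/9) = 1/9.
Multiplying each by its prior: 5/9 · 16/25 = 16/45, 4/9 · 1/9 = 4/81; with total 164/405.
Hence P(bowl A | data) = (16/45) / (164/405) = 36/41.

0.8780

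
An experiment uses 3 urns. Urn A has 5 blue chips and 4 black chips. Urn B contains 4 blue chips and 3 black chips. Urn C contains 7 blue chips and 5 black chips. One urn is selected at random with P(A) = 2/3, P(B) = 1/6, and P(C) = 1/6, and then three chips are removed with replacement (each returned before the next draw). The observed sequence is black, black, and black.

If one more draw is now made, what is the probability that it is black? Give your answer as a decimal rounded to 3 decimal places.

0.438

For each hypothesis, P(data | H) works out to: P(data | urn A) = (4/9)(4/9)(4/9) = 0.087791; P(data | urn B) = (3/7)(3/7)(3/7) = 0.078717; P(data | urn C) = (5/12)(5/12)(5/12) = 0.072338.
Weighting by the prior gives 2/3 · 0.087791 = 0.058528, 1/6 · 0.078717 = 0.01312, 1/6 · 0.072338 = 0.012056; summing to 0.083704.
The posterior is then P(urn A | data) = 0.69923, P(urn B | data) = 0.15674, P(urn C | data) = 0.14404.
So P(black next | data) = Σ P(black next | H) P(H | data) = (4/9)(0.69923) + (3/7)(0.15674) + (5/12)(0.14404) = 0.43796.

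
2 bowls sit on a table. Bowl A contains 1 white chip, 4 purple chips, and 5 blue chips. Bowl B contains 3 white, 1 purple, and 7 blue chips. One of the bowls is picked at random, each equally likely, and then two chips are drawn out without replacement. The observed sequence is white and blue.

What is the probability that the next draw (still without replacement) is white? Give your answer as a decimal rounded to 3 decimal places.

0.172

Compute the likelihood of the observed sequence for each case: P(data | bowl A) = (1/10)(5/9) = 1/18; P(data | bowl B) = (3/11)(7/10) = 21/110.
The prior-weighted likelihoods are 1/2 · 1/18 = 1/36, 1/2 · 21/110 = 21/220; with total 61/495.
Normalising, the posterior is P(bowl A | data) = 55/244, P(bowl B | data) = 189/244.
So P(white next | data) = Σ P(white next | H) P(H | data) = (0)(55/244) + (2/9)(189/244) = 21/122.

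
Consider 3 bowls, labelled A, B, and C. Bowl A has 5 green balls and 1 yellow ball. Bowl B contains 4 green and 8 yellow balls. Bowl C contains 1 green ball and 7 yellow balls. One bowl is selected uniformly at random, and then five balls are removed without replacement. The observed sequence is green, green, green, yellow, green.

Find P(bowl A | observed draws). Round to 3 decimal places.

For each hypothesis, P(data | H) works out to: P(data | bowl A) = (5/6)(4/5)(3/4)(1/3)(2/2) = 0.16667; P(data | bowl B) = (4/12)(3/11)(2/10)(8/9)(1/8) = 0.0020202; P(data | bowl C) = (1/8)(0/7) = 0.
Multiplying each by its prior: 1/3 · 0.16667 = 0.055556, 1/3 · 0.0020202 = 0.0006734, 1/3 · 0 = 0; summing to 0.056229.
By Bayes' rule, P(bowl A | data) = (0.055556) / (0.056229) = 0.98802.

0.988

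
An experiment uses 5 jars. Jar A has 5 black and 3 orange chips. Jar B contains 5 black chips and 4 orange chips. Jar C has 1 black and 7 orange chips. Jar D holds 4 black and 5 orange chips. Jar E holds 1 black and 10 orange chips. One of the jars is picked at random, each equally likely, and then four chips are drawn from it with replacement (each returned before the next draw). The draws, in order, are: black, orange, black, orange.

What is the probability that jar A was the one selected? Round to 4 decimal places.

0.2808

For each hypothesis, P(data | H) works out to: P(data | jar A) = (5/8)(3/8)(5/8)(3/8) = 0.054932; P(data | jar B) = (5/9)(4/9)(5/9)(4/9) = 0.060966; P(data | jar C) = (1/8)(7/8)(1/8)(7/8) = 0.011963; P(data | jar D) = (4/9)(5/9)(4/9)(5/9) = 0.060966; P(data | jar E) = (1/11)(10/11)(1/11)(10/11) = 0.0068301.
The prior-weighted likelihoods are 1/5 · 0.054932 = 0.010986, 1/5 · 0.060966 = 0.012193, 1/5 · 0.011963 = 0.0023926, 1/5 · 0.060966 = 0.012193, 1/5 · 0.0068301 = 0.001366; with total 0.039131.
Hence P(jar A | data) = (0.010986) / (0.039131) = 0.28075.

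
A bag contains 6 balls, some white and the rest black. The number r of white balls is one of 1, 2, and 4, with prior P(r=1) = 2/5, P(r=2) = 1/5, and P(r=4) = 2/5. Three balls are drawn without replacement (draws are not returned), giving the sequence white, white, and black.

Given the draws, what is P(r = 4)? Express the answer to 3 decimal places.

0.857

Under each hypothesis, the probability of the observed sequence is: P(data | r = 1) = (1/6)(0/5) = 0; P(data | r = 2) = (2/6)(1/5)(4/4) = 1/15; P(data | r = 4) = (4/6)(3/5)(2/4) = 1/5.
The prior-weighted likelihoods are 2/5 · 0 = 0, 1/5 · 1/15 = 1/75, 2/5 · 1/5 = 2/25; these sum to 7/75.
Therefore the posterior P(r = 4 | data) = (2/25) / (7/75) = 6/7.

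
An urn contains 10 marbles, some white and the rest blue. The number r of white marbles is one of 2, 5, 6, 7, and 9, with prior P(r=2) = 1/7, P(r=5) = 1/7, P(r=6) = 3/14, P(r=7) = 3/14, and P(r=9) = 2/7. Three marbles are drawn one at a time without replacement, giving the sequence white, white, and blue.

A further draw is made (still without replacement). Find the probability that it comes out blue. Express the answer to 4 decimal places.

0.3248

Under each hypothesis, the probability of the observed sequence is: P(data | r = 2) = (2/10)(1/9)(8/8) = 0.022222; P(data | r = 5) = (5/10)(4/9)(5/8) = 0.13889; P(data | r = 6) = (6/10)(5/9)(4/8) = 0.16667; P(data | r = 7) = (7/10)(6/9)(3/8) = 0.175; P(data | r = 9) = (9/10)(8/9)(1/8) = 0.1.
Weighting by the prior gives 1/7 · 0.022222 = 0.0031746, 1/7 · 0.13889 = 0.019841, 3/14 · 0.16667 = 0.035714, 3/14 · 0.175 = 0.0375, 2/7 · 0.1 = 0.028571; with total 0.1248.
Normalising, the posterior is P(r = 2 | data) = 0.025437, P(r = 5 | data) = 0.15898, P(r = 6 | data) = 0.28617, P(r = 7 | data) = 0.30048, P(r = 9 | data) = 0.22893.
The predictive probability is P(blue next | data) = (1)(0.025437) + (4/7)(0.15898) + (3/7)(0.28617) + (2/7)(0.30048) + (0)(0.22893) = 0.32478.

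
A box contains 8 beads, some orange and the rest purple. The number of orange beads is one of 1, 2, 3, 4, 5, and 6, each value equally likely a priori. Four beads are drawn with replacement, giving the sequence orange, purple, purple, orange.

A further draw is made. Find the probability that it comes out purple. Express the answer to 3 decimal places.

The likelihood of the observed sequence under each hypothesis: P(data | r = 1) = (1/8)(7/8)(7/8)(1/8) = 0.011963; P(data | r = 2) = (2/8)(6/8)(6/8)(2/8) = 0.035156; P(data | r = 3) = (3/8)(5/8)(5/8)(3/8) = 0.054932; P(data | r = 4) = (4/8)(4/8)(4/8)(4/8) = 0.0625; P(data | r = 5) = (5/8)(3/8)(3/8)(5/8) = 0.054932; P(data | r = 6) = (6/8)(2/8)(2/8)(6/8) = 0.035156.
The prior-weighted likelihoods are 1/6 · 0.011963 = 0.0019938, 1/6 · 0.035156 = 0.0058594, 1/6 · 0.054932 = 0.0091553, 1/6 · 0.0625 = 0.010417, 1/6 · 0.054932 = 0.0091553, 1/6 · 0.035156 = 0.0058594; with total 0.04244.
Normalising, the posterior is P(r = 1 | data) = 0.04698, P(r = 2 | data) = 0.13806, P(r = 3 | data) = 0.21572, P(r = 4 | data) = 0.24545, P(r = 5 | data) = 0.21572, P(r = 6 | data) = 0.13806.
Averaging over the posterior, P(purple next | data) = (7/8)(0.04698) + (3/4)(0.13806) + (5/8)(0.21572) + (1/2)(0.24545) + (3/8)(0.21572) + (1/4)(0.13806) = 0.51762.

0.518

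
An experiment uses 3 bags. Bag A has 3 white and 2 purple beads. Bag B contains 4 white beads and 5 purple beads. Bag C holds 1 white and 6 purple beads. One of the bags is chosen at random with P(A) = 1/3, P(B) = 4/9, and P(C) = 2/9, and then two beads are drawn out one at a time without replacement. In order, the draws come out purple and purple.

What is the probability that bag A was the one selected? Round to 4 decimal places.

Compute the likelihood of the observed sequence for each case: P(data | bag A) = (2/5)(1/4) = 0.1; P(data | bag B) = (5/9)(4/8) = 0.27778; P(data | bag C) = (6/7)(5/6) = 0.71429.
Multiplying each by its prior: 1/3 · 0.1 = 0.033333, 4/9 · 0.27778 = 0.12346, 2/9 · 0.71429 = 0.15873; summing to 0.31552.
Hence P(bag A | data) = (0.033333) / (0.31552) = 0.10565.

0.1056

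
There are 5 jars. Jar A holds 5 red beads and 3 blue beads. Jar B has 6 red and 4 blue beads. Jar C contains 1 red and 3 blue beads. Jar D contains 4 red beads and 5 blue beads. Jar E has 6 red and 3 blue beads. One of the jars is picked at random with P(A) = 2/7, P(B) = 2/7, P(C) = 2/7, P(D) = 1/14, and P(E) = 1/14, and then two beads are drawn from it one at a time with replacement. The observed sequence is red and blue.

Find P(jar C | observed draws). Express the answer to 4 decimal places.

0.2406

Compute the likelihood of the observed sequence for each case: P(data | jar A) = (5/8)(3/8) = 0.23438; P(data | jar B) = (6/10)(4/10) = 0.24; P(data | jar C) = (1/4)(3/4) = 0.1875; P(data | jar D) = (4/9)(5/9) = 0.24691; P(data | jar E) = (6/9)(3/9) = 0.22222.
Multiplying each by its prior: 2/7 · 0.23438 = 0.066964, 2/7 · 0.24 = 0.068571, 2/7 · 0.1875 = 0.053571, 1/14 · 0.24691 = 0.017637, 1/14 · 0.22222 = 0.015873; summing to 0.22262.
Therefore the posterior P(jar C | data) = (0.053571) / (0.22262) = 0.24064.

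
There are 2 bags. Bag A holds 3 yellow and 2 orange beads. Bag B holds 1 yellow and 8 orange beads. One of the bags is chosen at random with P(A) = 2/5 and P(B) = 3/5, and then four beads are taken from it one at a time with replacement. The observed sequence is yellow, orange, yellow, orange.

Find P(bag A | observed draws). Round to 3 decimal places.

Under each hypothesis, the probability of the observed sequence is: P(data | bag A) = (3/5)(2/5)(3/5)(2/5) = 0.0576; P(data | bag B) = (1/9)(8/9)(1/9)(8/9) = 0.0097546.
Weighting by the prior gives 2/5 · 0.0576 = 0.02304, 3/5 · 0.0097546 = 0.0058528; with total 0.028893.
Therefore the posterior P(bag A | data) = (0.02304) / (0.028893) = 0.79743.

0.797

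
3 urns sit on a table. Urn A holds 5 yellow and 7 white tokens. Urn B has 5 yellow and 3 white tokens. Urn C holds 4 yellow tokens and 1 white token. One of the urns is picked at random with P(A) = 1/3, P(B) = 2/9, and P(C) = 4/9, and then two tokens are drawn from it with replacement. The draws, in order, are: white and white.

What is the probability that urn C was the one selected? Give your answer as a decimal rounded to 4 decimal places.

0.1094

For each hypothesis, P(data | H) works out to: P(data | urn A) = (7/12)(7/12) = 0.34028; P(data | urn B) = (3/8)(3/8) = 0.14062; P(data | urn C) = (1/5)(1/5) = 0.04.
Weighting by the prior gives 1/3 · 0.34028 = 0.11343, 2/9 · 0.14062 = 0.03125, 4/9 · 0.04 = 0.017778; with total 0.16245.
Hence P(urn C | data) = (0.017778) / (0.16245) = 0.10943.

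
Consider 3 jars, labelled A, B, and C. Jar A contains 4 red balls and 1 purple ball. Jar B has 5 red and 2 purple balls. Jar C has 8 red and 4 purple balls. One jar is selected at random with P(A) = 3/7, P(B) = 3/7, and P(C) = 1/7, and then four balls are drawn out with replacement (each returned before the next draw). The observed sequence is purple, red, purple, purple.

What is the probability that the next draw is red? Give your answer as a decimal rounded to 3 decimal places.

Under each hypothesis, the probability of the observed sequence is: P(data | jar A) = (1/5)(4/5)(1/5)(1/5) = 0.0064; P(data | jar B) = (2/7)(5/7)(2/7)(2/7) = 0.01666; P(data | jar C) = (4/12)(8/12)(4/12)(4/12) = 0.024691.
The prior-weighted likelihoods are 3/7 · 0.0064 = 0.0027429, 3/7 · 0.01666 = 0.0071399, 1/7 · 0.024691 = 0.0035273; these sum to 0.01341.
The posterior is then P(jar A | data) = 0.20454, P(jar B | data) = 0.53243, P(jar C | data) = 0.26304.
So P(red next | data) = Σ P(red next | H) P(H | data) = (4/5)(0.20454) + (5/7)(0.53243) + (2/3)(0.26304) = 0.71929.

0.719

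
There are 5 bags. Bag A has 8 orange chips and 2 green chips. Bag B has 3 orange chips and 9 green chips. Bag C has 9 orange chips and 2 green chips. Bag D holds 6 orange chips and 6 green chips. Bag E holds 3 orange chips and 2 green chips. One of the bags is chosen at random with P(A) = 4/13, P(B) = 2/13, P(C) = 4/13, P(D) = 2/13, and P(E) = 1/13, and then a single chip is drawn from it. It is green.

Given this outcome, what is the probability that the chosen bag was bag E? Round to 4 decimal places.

Compute the likelihood of this draw for each case: P(data | bag A) = (2/10) = 0.2; P(data | bag B) = (9/12) = 0.75; P(data | bag C) = (2/11) = 0.18182; P(data | bag D) = (6/12) = 0.5; P(data | bag E) = (2/5) = 0.4.
The prior-weighted likelihoods are 4/13 · 0.2 = 0.061538, 2/13 · 0.75 = 0.11538, 4/13 · 0.18182 = 0.055944, 2/13 · 0.5 = 0.076923, 1/13 · 0.4 = 0.030769; these sum to 0.34056.
So P(bag E | data) = (0.030769) / (0.34056) = 0.090349.

0.0903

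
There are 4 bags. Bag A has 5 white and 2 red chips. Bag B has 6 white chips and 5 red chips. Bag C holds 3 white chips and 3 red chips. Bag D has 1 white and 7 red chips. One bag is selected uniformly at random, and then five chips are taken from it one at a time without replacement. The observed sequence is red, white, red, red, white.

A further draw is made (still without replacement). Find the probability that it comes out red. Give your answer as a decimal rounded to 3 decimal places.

Under each hypothesis, the probability of the observed sequence is: P(data | bag A) = (2/7)(5/6)(1/5)(0/4) = 0; P(data | bag B) = (5/11)(6/10)(4/9)(3/8)(5/7) = 0.032468; P(data | bag C) = (3/6)(3/5)(2/4)(1/3)(2/2) = 0.05; P(data | bag D) = (7/8)(1/7)(6/6)(5/5)(0/4) = 0.
The prior-weighted likelihoods are 1/4 · 0 = 0, 1/4 · 0.032468 = 0.0081169, 1/4 · 0.05 = 0.0125, 1/4 · 0 = 0; with total 0.020617.
The posterior is then P(bag A | data) = 0, P(bag B | data) = 0.3937, P(bag C | data) = 0.6063, P(bag D | data) = 0.
Averaging over the posterior, P(red next | data) = (1/3)(0.3937) + (0)(0.6063) = 0.13123.

0.131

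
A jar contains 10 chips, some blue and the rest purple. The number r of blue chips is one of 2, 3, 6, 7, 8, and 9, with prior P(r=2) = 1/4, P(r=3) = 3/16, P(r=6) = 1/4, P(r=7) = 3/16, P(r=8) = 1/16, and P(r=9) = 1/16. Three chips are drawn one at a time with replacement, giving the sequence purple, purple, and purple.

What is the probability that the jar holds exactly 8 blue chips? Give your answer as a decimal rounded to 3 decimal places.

Under each hypothesis, the probability of the observed sequence is: P(data | r = 2) = (8/10)(8/10)(8/10) = 0.512; P(data | r = 3) = (7/10)(7/10)(7/10) = 0.343; P(data | r = 6) = (4/10)(4/10)(4/10) = 0.064; P(data | r = 7) = (3/10)(3/10)(3/10) = 0.027; P(data | r = 8) = (2/10)(2/10)(2/10) = 0.008; P(data | r = 9) = (1/10)(1/10)(1/10) = 0.001.
Weighting by the prior gives 1/4 · 0.512 = 0.128, 3/16 · 0.343 = 0.064312, 1/4 · 0.064 = 0.016, 3/16 · 0.027 = 0.0050625, 1/16 · 0.008 = 0.0005, 1/16 · 0.001 = 6.25e-05; with total 0.21394.
Hence P(r = 8 | data) = (0.0005) / (0.21394) = 0.0023371.

0.002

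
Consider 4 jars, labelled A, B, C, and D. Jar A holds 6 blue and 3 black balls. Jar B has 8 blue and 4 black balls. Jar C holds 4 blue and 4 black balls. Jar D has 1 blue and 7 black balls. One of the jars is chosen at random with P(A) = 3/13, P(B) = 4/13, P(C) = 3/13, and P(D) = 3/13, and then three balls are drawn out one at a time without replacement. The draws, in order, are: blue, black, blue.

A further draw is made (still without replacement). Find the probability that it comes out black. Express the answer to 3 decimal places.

0.403

Under each hypothesis, the probability of the observed sequence is: P(data | jar A) = (6/9)(3/8)(5/7) = 0.17857; P(data | jar B) = (8/12)(4/11)(7/10) = 0.1697; P(data | jar C) = (4/8)(4/7)(3/6) = 0.14286; P(data | jar D) = (1/8)(7/7)(0/6) = 0.
The prior-weighted likelihoods are 3/13 · 0.17857 = 0.041209, 4/13 · 0.1697 = 0.052214, 3/13 · 0.14286 = 0.032967, 3/13 · 0 = 0; summing to 0.12639.
The posterior is then P(jar A | data) = 0.32604, P(jar B | data) = 0.41312, P(jar C | data) = 0.26084, P(jar D | data) = 0.
Averaging over the posterior, P(black next | data) = (1/3)(0.32604) + (1/3)(0.41312) + (3/5)(0.26084) = 0.40289.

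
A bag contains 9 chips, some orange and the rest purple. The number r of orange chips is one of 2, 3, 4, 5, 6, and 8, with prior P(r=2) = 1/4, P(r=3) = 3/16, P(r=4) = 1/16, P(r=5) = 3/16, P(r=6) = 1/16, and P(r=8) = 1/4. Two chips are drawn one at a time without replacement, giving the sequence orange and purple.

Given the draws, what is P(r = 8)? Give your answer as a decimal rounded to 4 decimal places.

For each hypothesis, P(data | H) works out to: P(data | r = 2) = (2/9)(7/8) = 7/36; P(data | r = 3) = (3/9)(6/8) = 1/4; P(data | r = 4) = (4/9)(5/8) = 5/18; P(data | r = 5) = (5/9)(4/8) = 5/18; P(data | r = 6) = (6/9)(3/8) = 1/4; P(data | r = 8) = (8/9)(1/8) = 1/9.
The prior-weighted likelihoods are 1/4 · 7/36 = 7/144, 3/16 · 1/4 = 3/64, 1/16 · 5/18 = 5/288, 3/16 · 5/18 = 5/96, 1/16 · 1/4 = 1/64, 1/4 · 1/9 = 1/36; summing to 5/24.
So P(r = 8 | data) = (1/36) / (5/24) = 2/15.

0.1333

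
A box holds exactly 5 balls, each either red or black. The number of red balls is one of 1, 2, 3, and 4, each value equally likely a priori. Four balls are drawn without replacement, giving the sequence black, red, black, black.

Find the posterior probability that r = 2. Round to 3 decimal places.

0.333

Under each hypothesis, the probability of the observed sequence is: P(data | r = 1) = (4/5)(1/4)(3/3)(2/2) = 1/5; P(data | r = 2) = (3/5)(2/4)(2/3)(1/2) = 1/10; P(data | r = 3) = (2/5)(3/4)(1/3)(0/2) = 0; P(data | r = 4) = (1/5)(4/4)(0/3) = 0.
The prior-weighted likelihoods are 1/4 · 1/5 = 1/20, 1/4 · 1/10 = 1/40, 1/4 · 0 = 0, 1/4 · 0 = 0; these sum to 3/40.
By Bayes' rule, P(r = 2 | data) = (1/40) / (3/40) = 1/3.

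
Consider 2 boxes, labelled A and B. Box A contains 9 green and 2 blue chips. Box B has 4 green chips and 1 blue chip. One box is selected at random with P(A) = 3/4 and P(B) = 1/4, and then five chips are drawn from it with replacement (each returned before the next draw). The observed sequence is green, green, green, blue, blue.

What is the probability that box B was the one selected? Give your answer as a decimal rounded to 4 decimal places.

The likelihood of the observed sequence under each hypothesis: P(data | box A) = (9/11)(9/11)(9/11)(2/11)(2/11) = 0.018106; P(data | box B) = (4/5)(4/5)(4/5)(1/5)(1/5) = 0.02048.
The prior-weighted likelihoods are 3/4 · 0.018106 = 0.01358, 1/4 · 0.02048 = 0.00512; these sum to 0.0187.
Therefore the posterior P(box B | data) = (0.00512) / (0.0187) = 0.2738.

0.2738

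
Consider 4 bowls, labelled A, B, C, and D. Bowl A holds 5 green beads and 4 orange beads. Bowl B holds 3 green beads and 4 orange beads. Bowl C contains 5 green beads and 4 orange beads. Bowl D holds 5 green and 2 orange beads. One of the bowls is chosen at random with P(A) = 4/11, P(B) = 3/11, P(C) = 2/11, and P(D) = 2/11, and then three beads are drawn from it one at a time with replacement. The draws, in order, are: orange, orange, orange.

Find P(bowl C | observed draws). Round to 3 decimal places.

0.155

Under each hypothesis, the probability of the observed sequence is: P(data | bowl A) = (4/9)(4/9)(4/9) = 0.087791; P(data | bowl B) = (4/7)(4/7)(4/7) = 0.18659; P(data | bowl C) = (4/9)(4/9)(4/9) = 0.087791; P(data | bowl D) = (2/7)(2/7)(2/7) = 0.023324.
The prior-weighted likelihoods are 4/11 · 0.087791 = 0.031924, 3/11 · 0.18659 = 0.050888, 2/11 · 0.087791 = 0.015962, 2/11 · 0.023324 = 0.0042407; with total 0.10301.
By Bayes' rule, P(bowl C | data) = (0.015962) / (0.10301) = 0.15495.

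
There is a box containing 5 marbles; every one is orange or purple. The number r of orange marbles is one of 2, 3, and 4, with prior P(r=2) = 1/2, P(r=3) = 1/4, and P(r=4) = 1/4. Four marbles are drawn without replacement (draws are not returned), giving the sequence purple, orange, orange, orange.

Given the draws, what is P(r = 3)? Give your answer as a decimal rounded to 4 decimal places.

0.3333

The likelihood of the observed sequence under each hypothesis: P(data | r = 2) = (3/5)(2/4)(1/3)(0/2) = 0; P(data | r = 3) = (2/5)(3/4)(2/3)(1/2) = 1/10; P(data | r = 4) = (1/5)(4/4)(3/3)(2/2) = 1/5.
The prior-weighted likelihoods are 1/2 · 0 = 0, 1/4 · 1/10 = 1/40, 1/4 · 1/5 = 1/20; summing to 3/40.
Therefore the posterior P(r = 3 | data) = (1/40) / (3/40) = 1/3.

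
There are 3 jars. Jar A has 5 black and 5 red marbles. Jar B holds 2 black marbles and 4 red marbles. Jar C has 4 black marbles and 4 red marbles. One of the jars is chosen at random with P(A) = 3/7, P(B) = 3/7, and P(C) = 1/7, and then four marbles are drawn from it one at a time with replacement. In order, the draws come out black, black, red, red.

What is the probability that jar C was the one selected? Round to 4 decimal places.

For each hypothesis, P(data | H) works out to: P(data | jar A) = (5/10)(5/10)(5/10)(5/10) = 1/16; P(data | jar B) = (2/6)(2/6)(4/6)(4/6) = 4/81; P(data | jar C) = (4/8)(4/8)(4/8)(4/8) = 1/16.
Multiplying each by its prior: 3/7 · 1/16 = 3/112, 3/7 · 4/81 = 4/189, 1/7 · 1/16 = 1/112; these sum to 43/756.
Therefore the posterior P(jar C | data) = (1/112) / (43/756) = 27/172.

0.1570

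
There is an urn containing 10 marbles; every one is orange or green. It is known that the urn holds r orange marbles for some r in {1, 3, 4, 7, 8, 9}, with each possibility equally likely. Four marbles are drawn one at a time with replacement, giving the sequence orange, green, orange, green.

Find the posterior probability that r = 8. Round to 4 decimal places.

Compute the likelihood of the observed sequence for each case: P(data | r = 1) = (1/10)(9/10)(1/10)(9/10) = 0.0081; P(data | r = 3) = (3/10)(7/10)(3/10)(7/10) = 0.0441; P(data | r = 4) = (4/10)(6/10)(4/10)(6/10) = 0.0576; P(data | r = 7) = (7/10)(3/10)(7/10)(3/10) = 0.0441; P(data | r = 8) = (8/10)(2/10)(8/10)(2/10) = 0.0256; P(data | r = 9) = (9/10)(1/10)(9/10)(1/10) = 0.0081.
The prior-weighted likelihoods are 1/6 · 0.0081 = 0.00135, 1/6 · 0.0441 = 0.00735, 1/6 · 0.0576 = 0.0096, 1/6 · 0.0441 = 0.00735, 1/6 · 0.0256 = 0.0042667, 1/6 · 0.0081 = 0.00135; summing to 0.031267.
Therefore the posterior P(r = 8 | data) = (0.0042667) / (0.031267) = 0.13646.

0.1365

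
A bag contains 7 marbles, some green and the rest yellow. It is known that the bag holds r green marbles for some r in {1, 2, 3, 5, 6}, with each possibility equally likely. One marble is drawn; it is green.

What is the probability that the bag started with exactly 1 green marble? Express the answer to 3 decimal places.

Compute the likelihood of this draw for each case: P(data | r = 1) = (1/7) = 1/7; P(data | r = 2) = (2/7) = 2/7; P(data | r = 3) = (3/7) = 3/7; P(data | r = 5) = (5/7) = 5/7; P(data | r = 6) = (6/7) = 6/7.
Multiplying each by its prior: 1/5 · 1/7 = 1/35, 1/5 · 2/7 = 2/35, 1/5 · 3/7 = 3/35, 1/5 · 5/7 = 1/7, 1/5 · 6/7 = 6/35; summing to 17/35.
Therefore the posterior P(r = 1 | data) = (1/35) / (17/35) = 1/17.

0.059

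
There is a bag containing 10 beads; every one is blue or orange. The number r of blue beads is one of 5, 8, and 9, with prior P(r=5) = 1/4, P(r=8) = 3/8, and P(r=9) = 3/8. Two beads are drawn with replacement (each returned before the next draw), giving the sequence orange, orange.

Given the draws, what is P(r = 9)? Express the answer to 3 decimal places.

Under each hypothesis, the probability of the observed sequence is: P(data | r = 5) = (5/10)(5/10) = 1/4; P(data | r = 8) = (2/10)(2/10) = 1/25; P(data | r = 9) = (1/10)(1/10) = 1/100.
Weighting by the prior gives 1/4 · 1/4 = 1/16, 3/8 · 1/25 = 3/200, 3/8 · 1/100 = 3/800; these sum to 13/160.
By Bayes' rule, P(r = 9 | data) = (3/800) / (13/160) = 3/65.

0.046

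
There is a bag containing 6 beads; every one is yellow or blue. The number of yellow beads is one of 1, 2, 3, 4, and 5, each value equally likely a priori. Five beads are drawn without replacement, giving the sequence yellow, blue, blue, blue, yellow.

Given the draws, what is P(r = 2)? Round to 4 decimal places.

0.5714

Compute the likelihood of the observed sequence for each case: P(data | r = 1) = (1/6)(5/5)(4/4)(3/3)(0/2) = 0; P(data | r = 2) = (2/6)(4/5)(3/4)(2/3)(1/2) = 1/15; P(data | r = 3) = (3/6)(3/5)(2/4)(1/3)(2/2) = 1/20; P(data | r = 4) = (4/6)(2/5)(1/4)(0/3) = 0; P(data | r = 5) = (5/6)(1/5)(0/4) = 0.
Weighting by the prior gives 1/5 · 0 = 0, 1/5 · 1/15 = 1/75, 1/5 · 1/20 = 1/100, 1/5 · 0 = 0, 1/5 · 0 = 0; with total 7/300.
So P(r = 2 | data) = (1/75) / (7/300) = 4/7.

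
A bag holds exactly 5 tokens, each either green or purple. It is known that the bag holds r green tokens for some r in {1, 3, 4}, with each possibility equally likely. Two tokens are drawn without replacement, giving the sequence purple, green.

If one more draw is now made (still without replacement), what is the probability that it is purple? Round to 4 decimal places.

Compute the likelihood of the observed sequence for each case: P(data | r = 1) = (4/5)(1/4) = 1/5; P(data | r = 3) = (2/5)(3/4) = 3/10; P(data | r = 4) = (1/5)(4/4) = 1/5.
Weighting by the prior gives 1/3 · 1/5 = 1/15, 1/3 · 3/10 = 1/10, 1/3 · 1/5 = 1/15; these sum to 7/30.
The posterior is then P(r = 1 | data) = 2/7, P(r = 3 | data) = 3/7, P(r = 4 | data) = 2/7.
So P(purple next | data) = Σ P(purple next | H) P(H | data) = (1)(2/7) + (1/3)(3/7) + (0)(2/7) = 3/7.

0.4286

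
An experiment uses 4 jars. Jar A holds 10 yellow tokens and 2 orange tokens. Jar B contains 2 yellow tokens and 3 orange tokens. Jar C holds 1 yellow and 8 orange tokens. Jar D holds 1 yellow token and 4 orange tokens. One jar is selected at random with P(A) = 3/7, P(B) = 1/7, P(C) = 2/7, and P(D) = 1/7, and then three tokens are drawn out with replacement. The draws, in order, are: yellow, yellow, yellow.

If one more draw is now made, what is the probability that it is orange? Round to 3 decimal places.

0.186

Compute the likelihood of the observed sequence for each case: P(data | jar A) = (10/12)(10/12)(10/12) = 0.5787; P(data | jar B) = (2/5)(2/5)(2/5) = 0.064; P(data | jar C) = (1/9)(1/9)(1/9) = 0.0013717; P(data | jar D) = (1/5)(1/5)(1/5) = 0.008.
The prior-weighted likelihoods are 3/7 · 0.5787 = 0.24802, 1/7 · 0.064 = 0.0091429, 2/7 · 0.0013717 = 0.00039193, 1/7 · 0.008 = 0.0011429; summing to 0.25869.
Dividing through by the total gives posterior P(jar A | data) = 0.95872, P(jar B | data) = 0.035342, P(jar C | data) = 0.001515, P(jar D | data) = 0.0044178.
The predictive probability is P(orange next | data) = (1/6)(0.95872) + (3/5)(0.035342) + (8/9)(0.001515) + (4/5)(0.0044178) = 0.18587.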